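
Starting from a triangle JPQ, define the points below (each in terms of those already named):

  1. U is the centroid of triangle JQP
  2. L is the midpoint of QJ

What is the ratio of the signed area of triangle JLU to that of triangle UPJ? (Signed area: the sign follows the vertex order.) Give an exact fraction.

Work in coordinates with J = (0, 0), P = (1, 0), Q = (0, 1).
1. U is the centroid of triangle JQP ⇒ U = (1/3, 1/3)
2. L is the midpoint of QJ ⇒ L = (0, 1/2)
2·[JLU] = -1/6, 2·[UPJ] = -1/3
[JLU]:[UPJ] = -1/6:-1/3 = 1/2

[JLU]:[UPJ] = 1/2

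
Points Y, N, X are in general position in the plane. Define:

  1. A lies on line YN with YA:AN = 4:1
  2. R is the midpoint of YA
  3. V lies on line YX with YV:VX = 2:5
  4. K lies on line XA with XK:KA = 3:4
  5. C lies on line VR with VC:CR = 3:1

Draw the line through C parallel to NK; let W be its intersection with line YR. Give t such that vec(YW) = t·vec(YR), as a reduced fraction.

Work in coordinates with Y = (0, 0), N = (1, 0), X = (0, 1).
1. A lies on line YN with YA:AN = 4:1 ⇒ A = (4/5, 0)
2. R is the midpoint of YA ⇒ R = (2/5, 0)
3. V lies on line YX with YV:VX = 2:5 ⇒ V = (0, 2/7)
4. K lies on line XA with XK:KA = 3:4 ⇒ K = (12/35, 4/7)
5. C lies on line VR with VC:CR = 3:1 ⇒ C = (3/10, 1/14)
through C parallel to NK: direction (-23/35, 4/7); meets YR at W = (107/280, 0)
W = Y + t·(R−Y) with t = 107/112

t = 107/112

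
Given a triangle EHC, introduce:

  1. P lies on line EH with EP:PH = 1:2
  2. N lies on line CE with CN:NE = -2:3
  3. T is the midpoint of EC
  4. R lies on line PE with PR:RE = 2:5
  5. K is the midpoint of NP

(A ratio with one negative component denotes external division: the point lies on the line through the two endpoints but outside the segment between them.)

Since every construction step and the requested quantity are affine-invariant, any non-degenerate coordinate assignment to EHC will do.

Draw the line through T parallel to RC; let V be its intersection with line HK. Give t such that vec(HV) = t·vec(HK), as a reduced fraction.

t = 37/20

Work in coordinates with E = (0, 0), H = (1, 0), C = (0, 1).
1. P lies on line EH with EP:PH = 1:2 ⇒ P = (1/3, 0)
2. N lies on line CE with CN:NE = -2:3 ⇒ N = (0, 3)
3. T is the midpoint of EC ⇒ T = (0, 1/2)
4. R lies on line PE with PR:RE = 2:5 ⇒ R = (5/21, 0)
5. K is the midpoint of NP ⇒ K = (1/6, 3/2)
through T parallel to RC: direction (-5/21, 1); meets HK at V = (-13/24, 111/40)
V = H + t·(K−H) with t = 37/20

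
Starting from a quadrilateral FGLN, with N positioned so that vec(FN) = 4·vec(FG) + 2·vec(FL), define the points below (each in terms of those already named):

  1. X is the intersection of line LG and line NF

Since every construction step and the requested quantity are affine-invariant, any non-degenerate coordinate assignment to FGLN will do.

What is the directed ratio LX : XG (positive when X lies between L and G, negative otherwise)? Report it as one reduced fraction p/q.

Work in coordinates with F = (0, 0), G = (1, 0), L = (0, 1), N = (4, 2).
1. X is the intersection of line LG and line NF ⇒ X = (2/3, 1/3)
X = L + t·(G−L) with t = 2/3, so LX:XG = t:(1−t) = 2/3:1/3

LX:XG = 2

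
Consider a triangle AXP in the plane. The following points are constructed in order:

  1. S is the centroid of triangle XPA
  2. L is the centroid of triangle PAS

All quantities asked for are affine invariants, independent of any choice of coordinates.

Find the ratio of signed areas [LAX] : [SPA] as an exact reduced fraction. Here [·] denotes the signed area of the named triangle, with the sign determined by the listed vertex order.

Work in coordinates with A = (0, 0), X = (1, 0), P = (0, 1).
1. S is the centroid of triangle XPA ⇒ S = (1/3, 1/3)
2. L is the centroid of triangle PAS ⇒ L = (1/9, 4/9)
2·[LAX] = 4/9, 2·[SPA] = 1/3
[LAX]:[SPA] = 4/9:1/3 = 4/3

[LAX]:[SPA] = 4/3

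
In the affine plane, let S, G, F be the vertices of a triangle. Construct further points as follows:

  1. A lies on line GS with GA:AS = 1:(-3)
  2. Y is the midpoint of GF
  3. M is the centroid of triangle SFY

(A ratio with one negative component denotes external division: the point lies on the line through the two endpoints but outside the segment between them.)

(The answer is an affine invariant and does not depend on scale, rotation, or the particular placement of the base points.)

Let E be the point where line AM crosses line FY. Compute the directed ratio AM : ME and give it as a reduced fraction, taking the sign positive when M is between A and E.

AM:ME = -5/2

Set S = (0, 0), G = (1, 0), F = (0, 1); any affine frame gives the same invariant.
1. A lies on line GS with GA:AS = 1:(-3) ⇒ A = (3/2, 0)
2. Y is the midpoint of GF ⇒ Y = (1/2, 1/2)
3. M is the centroid of triangle SFY ⇒ M = (1/6, 1/2)
line AM meets FY at E = (7/10, 3/10)
M = A + t·(E−A) with t = 5/3, so AM:ME = 5/3:-2/3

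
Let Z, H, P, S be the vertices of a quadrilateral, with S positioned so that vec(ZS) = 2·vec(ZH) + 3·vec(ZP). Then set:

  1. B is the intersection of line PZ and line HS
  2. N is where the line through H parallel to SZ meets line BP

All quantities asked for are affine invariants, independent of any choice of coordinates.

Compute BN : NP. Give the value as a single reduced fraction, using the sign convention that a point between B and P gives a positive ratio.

Assign Z = (0, 0), H = (1, 0), P = (0, 1), S = (2, 3) — the answer is frame-independent, so this choice is without loss of generality.
1. B is the intersection of line PZ and line HS ⇒ B = (0, -3)
2. N is where the line through H parallel to SZ meets line BP ⇒ N = (0, -3/2)
N = B + t·(P−B) with t = 3/8, so BN:NP = t:(1−t) = 3/8:5/8

BN:NP = 3/5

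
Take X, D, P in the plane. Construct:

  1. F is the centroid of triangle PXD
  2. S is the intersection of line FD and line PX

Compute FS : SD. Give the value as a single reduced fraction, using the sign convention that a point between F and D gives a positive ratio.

Choose coordinates X = (0, 0), D = (1, 0), P = (0, 1).
1. F is the centroid of triangle PXD ⇒ F = (1/3, 1/3)
2. S is the intersection of line FD and line PX ⇒ S = (0, 1/2)
S = F + t·(D−F) with t = -1/2, so FS:SD = t:(1−t) = -1/2:3/2

FS:SD = -1/3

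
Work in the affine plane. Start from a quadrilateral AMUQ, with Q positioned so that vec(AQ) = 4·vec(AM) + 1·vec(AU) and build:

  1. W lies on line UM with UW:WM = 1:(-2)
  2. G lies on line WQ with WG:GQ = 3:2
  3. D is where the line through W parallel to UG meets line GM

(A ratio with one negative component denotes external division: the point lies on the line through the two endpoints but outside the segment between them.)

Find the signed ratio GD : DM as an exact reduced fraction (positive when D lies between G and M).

Work in coordinates with A = (0, 0), M = (1, 0), U = (0, 1), Q = (4, 1).
1. W lies on line UM with UW:WM = 1:(-2) ⇒ W = (-1, 2)
2. G lies on line WQ with WG:GQ = 3:2 ⇒ G = (2, 7/5)
3. D is where the line through W parallel to UG meets line GM ⇒ D = (3, 14/5)
D = G + t·(M−G) with t = -1, so GD:DM = t:(1−t) = -1:2

GD:DM = -1/2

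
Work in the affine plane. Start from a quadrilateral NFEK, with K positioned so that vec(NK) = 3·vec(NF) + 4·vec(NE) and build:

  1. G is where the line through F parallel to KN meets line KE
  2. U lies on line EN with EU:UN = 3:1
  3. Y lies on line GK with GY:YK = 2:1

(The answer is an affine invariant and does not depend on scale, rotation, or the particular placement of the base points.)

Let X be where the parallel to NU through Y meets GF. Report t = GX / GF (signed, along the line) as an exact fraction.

Assign N = (0, 0), F = (1, 0), E = (0, 1), K = (3, 4) — the answer is frame-independent, so this choice is without loss of generality.
1. G is where the line through F parallel to KN meets line KE ⇒ G = (7, 8)
2. U lies on line EN with EU:UN = 3:1 ⇒ U = (0, 1/4)
3. Y lies on line GK with GY:YK = 2:1 ⇒ Y = (13/3, 16/3)
through Y parallel to NU: direction (0, 1/4); meets GF at X = (13/3, 40/9)
X = G + t·(F−G) with t = 4/9

t = 4/9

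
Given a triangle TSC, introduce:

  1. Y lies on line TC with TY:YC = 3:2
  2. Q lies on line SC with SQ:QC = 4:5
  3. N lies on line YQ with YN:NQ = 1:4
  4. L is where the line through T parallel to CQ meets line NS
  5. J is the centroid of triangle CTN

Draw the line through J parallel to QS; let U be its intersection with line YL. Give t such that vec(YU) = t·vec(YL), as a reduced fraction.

t = 1/15

Assign T = (0, 0), S = (1, 0), C = (0, 1) — the answer is frame-independent, so this choice is without loss of generality.
1. Y lies on line TC with TY:YC = 3:2 ⇒ Y = (0, 3/5)
2. Q lies on line SC with SQ:QC = 4:5 ⇒ Q = (5/9, 4/9)
3. N lies on line YQ with YN:NQ = 1:4 ⇒ N = (1/9, 128/225)
4. L is where the line through T parallel to CQ meets line NS ⇒ L = (-16/9, 16/9)
5. J is the centroid of triangle CTN ⇒ J = (1/27, 353/675)
through J parallel to QS: direction (4/9, -4/9); meets YL at U = (-16/135, 458/675)
U = Y + t·(L−Y) with t = 1/15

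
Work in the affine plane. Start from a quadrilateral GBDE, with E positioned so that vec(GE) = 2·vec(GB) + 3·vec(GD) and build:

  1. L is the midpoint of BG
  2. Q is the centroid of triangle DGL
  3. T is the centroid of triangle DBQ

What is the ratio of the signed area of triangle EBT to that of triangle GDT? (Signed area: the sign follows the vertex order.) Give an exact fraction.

Assign G = (0, 0), B = (1, 0), D = (0, 1), E = (2, 3) — the answer is frame-independent, so this choice is without loss of generality.
1. L is the midpoint of BG ⇒ L = (1/2, 0)
2. Q is the centroid of triangle DGL ⇒ Q = (1/6, 1/3)
3. T is the centroid of triangle DBQ ⇒ T = (7/18, 4/9)
2·[EBT] = -41/18, 2·[GDT] = -7/18
[EBT]:[GDT] = -41/18:-7/18 = 41/7

[EBT]:[GDT] = 41/7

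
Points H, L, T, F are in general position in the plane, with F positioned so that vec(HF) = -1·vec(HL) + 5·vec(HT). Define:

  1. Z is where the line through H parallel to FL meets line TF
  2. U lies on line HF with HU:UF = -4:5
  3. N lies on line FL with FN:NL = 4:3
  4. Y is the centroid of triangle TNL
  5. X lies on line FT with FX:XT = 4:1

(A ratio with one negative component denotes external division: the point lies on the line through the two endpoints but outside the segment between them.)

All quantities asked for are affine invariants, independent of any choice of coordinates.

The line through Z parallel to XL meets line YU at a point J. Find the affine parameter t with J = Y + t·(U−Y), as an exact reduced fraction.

Set H = (0, 0), L = (1, 0), T = (0, 1), F = (-1, 5); any affine frame gives the same invariant.
1. Z is where the line through H parallel to FL meets line TF ⇒ Z = (2/3, -5/3)
2. U lies on line HF with HU:UF = -4:5 ⇒ U = (4, -20)
3. N lies on line FL with FN:NL = 4:3 ⇒ N = (1/7, 15/7)
4. Y is the centroid of triangle TNL ⇒ Y = (8/21, 22/21)
5. X lies on line FT with FX:XT = 4:1 ⇒ X = (-1/5, 9/5)
through Z parallel to XL: direction (6/5, -9/5); meets YU at J = (112/123, -250/123)
J = Y + t·(U−Y) with t = 6/41

t = 6/41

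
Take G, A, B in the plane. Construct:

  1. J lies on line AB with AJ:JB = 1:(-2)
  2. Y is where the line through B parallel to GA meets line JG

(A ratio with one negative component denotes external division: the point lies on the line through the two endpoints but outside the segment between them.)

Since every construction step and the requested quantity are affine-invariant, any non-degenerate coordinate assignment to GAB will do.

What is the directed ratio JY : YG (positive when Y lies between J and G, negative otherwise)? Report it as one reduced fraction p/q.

Set G = (0, 0), A = (1, 0), B = (0, 1); any affine frame gives the same invariant.
1. J lies on line AB with AJ:JB = 1:(-2) ⇒ J = (2, -1)
2. Y is where the line through B parallel to GA meets line JG ⇒ Y = (-2, 1)
Y = J + t·(G−J) with t = 2, so JY:YG = t:(1−t) = 2:-1

JY:YG = -2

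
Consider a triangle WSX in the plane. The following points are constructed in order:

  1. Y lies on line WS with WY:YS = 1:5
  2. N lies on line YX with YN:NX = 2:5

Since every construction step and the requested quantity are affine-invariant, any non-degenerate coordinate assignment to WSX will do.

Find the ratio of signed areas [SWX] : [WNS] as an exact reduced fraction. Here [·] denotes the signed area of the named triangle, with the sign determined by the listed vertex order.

Work in coordinates with W = (0, 0), S = (1, 0), X = (0, 1).
1. Y lies on line WS with WY:YS = 1:5 ⇒ Y = (1/6, 0)
2. N lies on line YX with YN:NX = 2:5 ⇒ N = (5/42, 2/7)
2·[SWX] = -1, 2·[WNS] = -2/7
[SWX]:[WNS] = -1:-2/7 = 7/2

[SWX]:[WNS] = 7/2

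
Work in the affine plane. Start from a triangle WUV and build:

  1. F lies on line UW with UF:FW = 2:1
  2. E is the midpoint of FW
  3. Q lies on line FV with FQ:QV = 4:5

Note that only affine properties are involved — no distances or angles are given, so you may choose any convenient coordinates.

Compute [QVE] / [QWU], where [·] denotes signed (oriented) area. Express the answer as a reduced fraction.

Set W = (0, 0), U = (1, 0), V = (0, 1); any affine frame gives the same invariant.
1. F lies on line UW with UF:FW = 2:1 ⇒ F = (1/3, 0)
2. E is the midpoint of FW ⇒ E = (1/6, 0)
3. Q lies on line FV with FQ:QV = 4:5 ⇒ Q = (5/27, 4/9)
2·[QVE] = 5/54, 2·[QWU] = 4/9
[QVE]:[QWU] = 5/54:4/9 = 5/24

[QVE]:[QWU] = 5/24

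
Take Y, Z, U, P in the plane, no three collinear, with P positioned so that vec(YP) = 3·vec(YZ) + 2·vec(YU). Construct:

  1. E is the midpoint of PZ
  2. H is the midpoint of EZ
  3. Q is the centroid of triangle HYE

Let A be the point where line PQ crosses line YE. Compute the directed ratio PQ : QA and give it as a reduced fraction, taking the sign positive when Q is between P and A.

Assign Y = (0, 0), Z = (1, 0), U = (0, 1), P = (3, 2) — the answer is frame-independent, so this choice is without loss of generality.
1. E is the midpoint of PZ ⇒ E = (2, 1)
2. H is the midpoint of EZ ⇒ H = (3/2, 1/2)
3. Q is the centroid of triangle HYE ⇒ Q = (7/6, 1/2)
line PQ meets YE at A = (10/7, 5/7)
Q = P + t·(A−P) with t = 7/6, so PQ:QA = 7/6:-1/6

PQ:QA = -7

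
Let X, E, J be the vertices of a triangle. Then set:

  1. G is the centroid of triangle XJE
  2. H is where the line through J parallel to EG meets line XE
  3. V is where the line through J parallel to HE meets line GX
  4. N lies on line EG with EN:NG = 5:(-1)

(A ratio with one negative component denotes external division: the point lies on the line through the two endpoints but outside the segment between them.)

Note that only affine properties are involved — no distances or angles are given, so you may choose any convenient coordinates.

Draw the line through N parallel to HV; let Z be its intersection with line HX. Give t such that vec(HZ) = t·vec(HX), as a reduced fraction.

t = 17/24

Choose coordinates X = (0, 0), E = (1, 0), J = (0, 1).
1. G is the centroid of triangle XJE ⇒ G = (1/3, 1/3)
2. H is where the line through J parallel to EG meets line XE ⇒ H = (2, 0)
3. V is where the line through J parallel to HE meets line GX ⇒ V = (1, 1)
4. N lies on line EG with EN:NG = 5:(-1) ⇒ N = (1/6, 5/12)
through N parallel to HV: direction (-1, 1); meets HX at Z = (7/12, 0)
Z = H + t·(X−H) with t = 17/24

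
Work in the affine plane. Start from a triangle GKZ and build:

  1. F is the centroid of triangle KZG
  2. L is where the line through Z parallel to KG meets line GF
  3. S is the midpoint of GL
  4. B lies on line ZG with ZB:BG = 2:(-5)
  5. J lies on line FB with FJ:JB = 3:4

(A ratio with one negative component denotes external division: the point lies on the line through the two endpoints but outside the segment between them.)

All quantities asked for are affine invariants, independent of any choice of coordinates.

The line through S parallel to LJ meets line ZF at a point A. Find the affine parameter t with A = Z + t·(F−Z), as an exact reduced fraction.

t = 19/24

Work in coordinates with G = (0, 0), K = (1, 0), Z = (0, 1).
1. F is the centroid of triangle KZG ⇒ F = (1/3, 1/3)
2. L is where the line through Z parallel to KG meets line GF ⇒ L = (1, 1)
3. S is the midpoint of GL ⇒ S = (1/2, 1/2)
4. B lies on line ZG with ZB:BG = 2:(-5) ⇒ B = (0, 5/3)
5. J lies on line FB with FJ:JB = 3:4 ⇒ J = (4/21, 19/21)
through S parallel to LJ: direction (-17/21, -2/21); meets ZF at A = (19/72, 17/36)
A = Z + t·(F−Z) with t = 19/24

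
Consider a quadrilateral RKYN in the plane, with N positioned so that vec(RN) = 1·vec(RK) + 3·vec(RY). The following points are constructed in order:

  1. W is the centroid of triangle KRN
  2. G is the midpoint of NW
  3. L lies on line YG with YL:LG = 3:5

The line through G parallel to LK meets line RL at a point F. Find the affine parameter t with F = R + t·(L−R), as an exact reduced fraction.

t = 11/6

Choose coordinates R = (0, 0), K = (1, 0), Y = (0, 1), N = (1, 3).
1. W is the centroid of triangle KRN ⇒ W = (2/3, 1)
2. G is the midpoint of NW ⇒ G = (5/6, 2)
3. L lies on line YG with YL:LG = 3:5 ⇒ L = (5/16, 11/8)
through G parallel to LK: direction (11/16, -11/8); meets RL at F = (55/96, 121/48)
F = R + t·(L−R) with t = 11/6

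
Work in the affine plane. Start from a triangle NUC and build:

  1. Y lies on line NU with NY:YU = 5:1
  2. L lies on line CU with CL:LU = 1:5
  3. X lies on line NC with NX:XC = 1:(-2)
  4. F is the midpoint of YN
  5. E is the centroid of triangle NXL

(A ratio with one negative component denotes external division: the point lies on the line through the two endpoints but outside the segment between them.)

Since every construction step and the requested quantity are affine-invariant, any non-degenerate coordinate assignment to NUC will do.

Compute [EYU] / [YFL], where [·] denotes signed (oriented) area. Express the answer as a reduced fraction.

[EYU]:[YFL] = 2/75

Work in coordinates with N = (0, 0), U = (1, 0), C = (0, 1).
1. Y lies on line NU with NY:YU = 5:1 ⇒ Y = (5/6, 0)
2. L lies on line CU with CL:LU = 1:5 ⇒ L = (1/6, 5/6)
3. X lies on line NC with NX:XC = 1:(-2) ⇒ X = (0, -1)
4. F is the midpoint of YN ⇒ F = (5/12, 0)
5. E is the centroid of triangle NXL ⇒ E = (1/18, -1/18)
2·[EYU] = -1/108, 2·[YFL] = -25/72
[EYU]:[YFL] = -1/108:-25/72 = 2/75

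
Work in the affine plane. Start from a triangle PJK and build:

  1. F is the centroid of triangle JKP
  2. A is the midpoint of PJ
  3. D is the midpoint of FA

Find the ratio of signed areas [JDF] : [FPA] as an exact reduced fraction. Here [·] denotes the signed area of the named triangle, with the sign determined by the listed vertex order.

[JDF]:[FPA] = -1/2

Assign P = (0, 0), J = (1, 0), K = (0, 1) — the answer is frame-independent, so this choice is without loss of generality.
1. F is the centroid of triangle JKP ⇒ F = (1/3, 1/3)
2. A is the midpoint of PJ ⇒ A = (1/2, 0)
3. D is the midpoint of FA ⇒ D = (5/12, 1/6)
2·[JDF] = -1/12, 2·[FPA] = 1/6
[JDF]:[FPA] = -1/12:1/6 = -1/2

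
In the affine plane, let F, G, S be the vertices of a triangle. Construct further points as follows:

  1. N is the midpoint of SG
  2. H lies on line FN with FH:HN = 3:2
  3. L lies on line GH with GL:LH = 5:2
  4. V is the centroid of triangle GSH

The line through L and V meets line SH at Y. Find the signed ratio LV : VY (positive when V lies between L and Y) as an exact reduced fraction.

Work in coordinates with F = (0, 0), G = (1, 0), S = (0, 1).
1. N is the midpoint of SG ⇒ N = (1/2, 1/2)
2. H lies on line FN with FH:HN = 3:2 ⇒ H = (3/10, 3/10)
3. L lies on line GH with GL:LH = 5:2 ⇒ L = (1/2, 3/14)
4. V is the centroid of triangle GSH ⇒ V = (13/30, 13/30)
line LV meets SH at Y = (9/10, -11/10)
V = L + t·(Y−L) with t = -1/6, so LV:VY = -1/6:7/6

LV:VY = -1/7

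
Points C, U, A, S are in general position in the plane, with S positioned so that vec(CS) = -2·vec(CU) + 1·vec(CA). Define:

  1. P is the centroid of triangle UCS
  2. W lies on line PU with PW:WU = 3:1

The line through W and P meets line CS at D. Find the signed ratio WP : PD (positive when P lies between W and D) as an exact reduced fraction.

Work in coordinates with C = (0, 0), U = (1, 0), A = (0, 1), S = (-2, 1).
1. P is the centroid of triangle UCS ⇒ P = (-1/3, 1/3)
2. W lies on line PU with PW:WU = 3:1 ⇒ W = (2/3, 1/12)
line WP meets CS at D = (-1, 1/2)
P = W + t·(D−W) with t = 3/5, so WP:PD = 3/5:2/5

WP:PD = 3/2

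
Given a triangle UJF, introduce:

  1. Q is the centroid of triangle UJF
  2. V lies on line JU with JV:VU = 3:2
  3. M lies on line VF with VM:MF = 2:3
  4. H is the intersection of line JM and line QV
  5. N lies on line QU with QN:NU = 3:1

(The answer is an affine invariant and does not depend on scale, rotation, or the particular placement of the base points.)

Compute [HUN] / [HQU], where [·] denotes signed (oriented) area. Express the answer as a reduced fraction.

[HUN]:[HQU] = -1/4

Choose coordinates U = (0, 0), J = (1, 0), F = (0, 1).
1. Q is the centroid of triangle UJF ⇒ Q = (1/3, 1/3)
2. V lies on line JU with JV:VU = 3:2 ⇒ V = (2/5, 0)
3. M lies on line VF with VM:MF = 2:3 ⇒ M = (6/25, 2/5)
4. H is the intersection of line JM and line QV ⇒ H = (28/85, 6/17)
5. N lies on line QU with QN:NU = 3:1 ⇒ N = (1/12, 1/12)
2·[HUN] = 1/510, 2·[HQU] = -2/255
[HUN]:[HQU] = 1/510:-2/255 = -1/4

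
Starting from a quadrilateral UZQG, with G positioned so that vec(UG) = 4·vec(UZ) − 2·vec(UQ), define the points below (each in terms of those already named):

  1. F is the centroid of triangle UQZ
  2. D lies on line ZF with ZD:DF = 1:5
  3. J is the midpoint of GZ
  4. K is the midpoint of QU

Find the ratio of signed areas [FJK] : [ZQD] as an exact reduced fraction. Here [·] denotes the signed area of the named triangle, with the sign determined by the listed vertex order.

Set U = (0, 0), Z = (1, 0), Q = (0, 1), G = (4, -2); any affine frame gives the same invariant.
1. F is the centroid of triangle UQZ ⇒ F = (1/3, 1/3)
2. D lies on line ZF with ZD:DF = 1:5 ⇒ D = (8/9, 1/18)
3. J is the midpoint of GZ ⇒ J = (5/2, -1)
4. K is the midpoint of QU ⇒ K = (0, 1/2)
2·[FJK] = -1/12, 2·[ZQD] = 1/18
[FJK]:[ZQD] = -1/12:1/18 = -3/2

[FJK]:[ZQD] = -3/2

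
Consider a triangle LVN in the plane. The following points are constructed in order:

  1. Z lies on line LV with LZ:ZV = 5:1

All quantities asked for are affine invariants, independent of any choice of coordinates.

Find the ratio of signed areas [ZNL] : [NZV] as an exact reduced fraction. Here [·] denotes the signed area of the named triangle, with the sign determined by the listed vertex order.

[ZNL]:[NZV] = 5

Choose coordinates L = (0, 0), V = (1, 0), N = (0, 1).
1. Z lies on line LV with LZ:ZV = 5:1 ⇒ Z = (5/6, 0)
2·[ZNL] = 5/6, 2·[NZV] = 1/6
[ZNL]:[NZV] = 5/6:1/6 = 5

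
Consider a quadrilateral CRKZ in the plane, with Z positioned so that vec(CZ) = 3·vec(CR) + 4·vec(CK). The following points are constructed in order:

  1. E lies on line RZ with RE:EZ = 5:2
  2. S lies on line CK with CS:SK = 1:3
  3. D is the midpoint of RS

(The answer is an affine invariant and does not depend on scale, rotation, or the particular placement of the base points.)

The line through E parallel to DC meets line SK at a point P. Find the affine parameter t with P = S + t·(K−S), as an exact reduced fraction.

t = 8/3

Assign C = (0, 0), R = (1, 0), K = (0, 1), Z = (3, 4) — the answer is frame-independent, so this choice is without loss of generality.
1. E lies on line RZ with RE:EZ = 5:2 ⇒ E = (17/7, 20/7)
2. S lies on line CK with CS:SK = 1:3 ⇒ S = (0, 1/4)
3. D is the midpoint of RS ⇒ D = (1/2, 1/8)
through E parallel to DC: direction (-1/2, -1/8); meets SK at P = (0, 9/4)
P = S + t·(K−S) with t = 8/3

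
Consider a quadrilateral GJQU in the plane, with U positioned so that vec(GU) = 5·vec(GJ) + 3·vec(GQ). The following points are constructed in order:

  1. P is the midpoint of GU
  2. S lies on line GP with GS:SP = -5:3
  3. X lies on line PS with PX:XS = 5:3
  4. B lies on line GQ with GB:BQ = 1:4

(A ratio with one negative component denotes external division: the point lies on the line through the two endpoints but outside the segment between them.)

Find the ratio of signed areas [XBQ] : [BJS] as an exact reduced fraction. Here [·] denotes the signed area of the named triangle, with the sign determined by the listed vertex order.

[XBQ]:[BJS] = -155/192

Set G = (0, 0), J = (1, 0), Q = (0, 1), U = (5, 3); any affine frame gives the same invariant.
1. P is the midpoint of GU ⇒ P = (5/2, 3/2)
2. S lies on line GP with GS:SP = -5:3 ⇒ S = (25/4, 15/4)
3. X lies on line PS with PX:XS = 5:3 ⇒ X = (155/32, 93/32)
4. B lies on line GQ with GB:BQ = 1:4 ⇒ B = (0, 1/5)
2·[XBQ] = -31/8, 2·[BJS] = 24/5
[XBQ]:[BJS] = -31/8:24/5 = -155/192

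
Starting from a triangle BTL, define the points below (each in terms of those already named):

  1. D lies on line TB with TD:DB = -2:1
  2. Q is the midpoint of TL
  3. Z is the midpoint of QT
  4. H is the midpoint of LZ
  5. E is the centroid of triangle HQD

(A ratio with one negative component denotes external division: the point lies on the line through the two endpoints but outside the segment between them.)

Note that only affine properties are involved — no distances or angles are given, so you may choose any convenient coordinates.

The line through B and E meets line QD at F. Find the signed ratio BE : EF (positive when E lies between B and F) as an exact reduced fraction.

BE:EF = -7

Set B = (0, 0), T = (1, 0), L = (0, 1); any affine frame gives the same invariant.
1. D lies on line TB with TD:DB = -2:1 ⇒ D = (-1, 0)
2. Q is the midpoint of TL ⇒ Q = (1/2, 1/2)
3. Z is the midpoint of QT ⇒ Z = (3/4, 1/4)
4. H is the midpoint of LZ ⇒ H = (3/8, 5/8)
5. E is the centroid of triangle HQD ⇒ E = (-1/24, 3/8)
line BE meets QD at F = (-1/28, 9/28)
E = B + t·(F−B) with t = 7/6, so BE:EF = 7/6:-1/6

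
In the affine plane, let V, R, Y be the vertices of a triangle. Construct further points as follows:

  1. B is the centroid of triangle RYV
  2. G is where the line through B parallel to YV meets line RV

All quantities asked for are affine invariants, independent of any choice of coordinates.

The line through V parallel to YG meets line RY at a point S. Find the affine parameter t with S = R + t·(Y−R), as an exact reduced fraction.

Set V = (0, 0), R = (1, 0), Y = (0, 1); any affine frame gives the same invariant.
1. B is the centroid of triangle RYV ⇒ B = (1/3, 1/3)
2. G is where the line through B parallel to YV meets line RV ⇒ G = (1/3, 0)
through V parallel to YG: direction (1/3, -1); meets RY at S = (-1/2, 3/2)
S = R + t·(Y−R) with t = 3/2

t = 3/2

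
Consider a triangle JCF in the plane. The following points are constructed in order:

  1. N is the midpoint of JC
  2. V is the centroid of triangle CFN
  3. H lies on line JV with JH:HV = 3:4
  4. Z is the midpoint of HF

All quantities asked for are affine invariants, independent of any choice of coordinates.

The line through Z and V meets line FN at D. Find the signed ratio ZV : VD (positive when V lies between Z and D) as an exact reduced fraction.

ZV:VD = -23/14

Set J = (0, 0), C = (1, 0), F = (0, 1); any affine frame gives the same invariant.
1. N is the midpoint of JC ⇒ N = (1/2, 0)
2. V is the centroid of triangle CFN ⇒ V = (1/2, 1/3)
3. H lies on line JV with JH:HV = 3:4 ⇒ H = (3/14, 1/7)
4. Z is the midpoint of HF ⇒ Z = (3/28, 4/7)
line ZV meets FN at D = (6/23, 11/23)
V = Z + t·(D−Z) with t = 23/9, so ZV:VD = 23/9:-14/9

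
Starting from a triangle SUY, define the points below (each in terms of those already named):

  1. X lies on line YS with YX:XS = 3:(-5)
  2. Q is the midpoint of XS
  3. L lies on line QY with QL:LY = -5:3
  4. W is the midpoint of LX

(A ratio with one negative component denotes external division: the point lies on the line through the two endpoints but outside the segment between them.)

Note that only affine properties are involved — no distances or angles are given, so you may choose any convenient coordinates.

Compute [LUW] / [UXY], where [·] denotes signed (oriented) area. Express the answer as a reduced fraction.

[LUW]:[UXY] = 5/8

Set S = (0, 0), U = (1, 0), Y = (0, 1); any affine frame gives the same invariant.
1. X lies on line YS with YX:XS = 3:(-5) ⇒ X = (0, 5/2)
2. Q is the midpoint of XS ⇒ Q = (0, 5/4)
3. L lies on line QY with QL:LY = -5:3 ⇒ L = (0, 5/8)
4. W is the midpoint of LX ⇒ W = (0, 25/16)
2·[LUW] = 15/16, 2·[UXY] = 3/2
[LUW]:[UXY] = 15/16:3/2 = 5/8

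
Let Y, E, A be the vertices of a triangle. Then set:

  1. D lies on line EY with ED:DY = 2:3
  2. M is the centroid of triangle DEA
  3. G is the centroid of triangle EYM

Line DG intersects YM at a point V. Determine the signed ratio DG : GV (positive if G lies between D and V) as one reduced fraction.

DG:GV = 4/5

Work in coordinates with Y = (0, 0), E = (1, 0), A = (0, 1).
1. D lies on line EY with ED:DY = 2:3 ⇒ D = (3/5, 0)
2. M is the centroid of triangle DEA ⇒ M = (8/15, 1/3)
3. G is the centroid of triangle EYM ⇒ G = (23/45, 1/9)
line DG meets YM at V = (2/5, 1/4)
G = D + t·(V−D) with t = 4/9, so DG:GV = 4/9:5/9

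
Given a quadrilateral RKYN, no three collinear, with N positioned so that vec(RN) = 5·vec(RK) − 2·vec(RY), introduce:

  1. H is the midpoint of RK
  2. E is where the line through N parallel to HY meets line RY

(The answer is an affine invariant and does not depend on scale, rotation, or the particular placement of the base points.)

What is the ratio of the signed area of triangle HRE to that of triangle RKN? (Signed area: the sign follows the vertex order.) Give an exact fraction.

[HRE]:[RKN] = 2

Choose coordinates R = (0, 0), K = (1, 0), Y = (0, 1), N = (5, -2).
1. H is the midpoint of RK ⇒ H = (1/2, 0)
2. E is where the line through N parallel to HY meets line RY ⇒ E = (0, 8)
2·[HRE] = -4, 2·[RKN] = -2
[HRE]:[RKN] = -4:-2 = 2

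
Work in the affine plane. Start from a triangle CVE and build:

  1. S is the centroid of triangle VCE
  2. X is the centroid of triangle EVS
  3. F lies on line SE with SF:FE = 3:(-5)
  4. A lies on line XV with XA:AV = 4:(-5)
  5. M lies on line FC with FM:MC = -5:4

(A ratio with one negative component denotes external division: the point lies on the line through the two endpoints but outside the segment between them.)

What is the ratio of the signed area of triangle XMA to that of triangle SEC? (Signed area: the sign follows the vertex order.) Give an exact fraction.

[XMA]:[SEC] = -16/3

Work in coordinates with C = (0, 0), V = (1, 0), E = (0, 1).
1. S is the centroid of triangle VCE ⇒ S = (1/3, 1/3)
2. X is the centroid of triangle EVS ⇒ X = (4/9, 4/9)
3. F lies on line SE with SF:FE = 3:(-5) ⇒ F = (5/6, -2/3)
4. A lies on line XV with XA:AV = 4:(-5) ⇒ A = (-16/9, 20/9)
5. M lies on line FC with FM:MC = -5:4 ⇒ M = (-10/3, 8/3)
2·[XMA] = -16/9, 2·[SEC] = 1/3
[XMA]:[SEC] = -16/9:1/3 = -16/3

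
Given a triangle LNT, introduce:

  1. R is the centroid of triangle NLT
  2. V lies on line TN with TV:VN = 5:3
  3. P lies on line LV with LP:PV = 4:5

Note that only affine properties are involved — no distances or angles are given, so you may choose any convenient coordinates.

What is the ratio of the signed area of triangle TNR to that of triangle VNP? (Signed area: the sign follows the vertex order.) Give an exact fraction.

Choose coordinates L = (0, 0), N = (1, 0), T = (0, 1).
1. R is the centroid of triangle NLT ⇒ R = (1/3, 1/3)
2. V lies on line TN with TV:VN = 5:3 ⇒ V = (5/8, 3/8)
3. P lies on line LV with LP:PV = 4:5 ⇒ P = (5/18, 1/6)
2·[TNR] = -1/3, 2·[VNP] = -5/24
[TNR]:[VNP] = -1/3:-5/24 = 8/5

[TNR]:[VNP] = 8/5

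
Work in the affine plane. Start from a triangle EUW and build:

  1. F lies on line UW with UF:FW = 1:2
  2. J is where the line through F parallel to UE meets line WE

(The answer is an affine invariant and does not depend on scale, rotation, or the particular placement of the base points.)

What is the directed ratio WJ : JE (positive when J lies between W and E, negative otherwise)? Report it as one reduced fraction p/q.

WJ:JE = 2

Set E = (0, 0), U = (1, 0), W = (0, 1); any affine frame gives the same invariant.
1. F lies on line UW with UF:FW = 1:2 ⇒ F = (2/3, 1/3)
2. J is where the line through F parallel to UE meets line WE ⇒ J = (0, 1/3)
J = W + t·(E−W) with t = 2/3, so WJ:JE = t:(1−t) = 2/3:1/3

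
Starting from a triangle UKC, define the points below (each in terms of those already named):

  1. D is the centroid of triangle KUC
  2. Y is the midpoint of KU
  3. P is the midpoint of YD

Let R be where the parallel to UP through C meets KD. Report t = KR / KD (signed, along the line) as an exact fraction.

Assign U = (0, 0), K = (1, 0), C = (0, 1) — the answer is frame-independent, so this choice is without loss of generality.
1. D is the centroid of triangle KUC ⇒ D = (1/3, 1/3)
2. Y is the midpoint of KU ⇒ Y = (1/2, 0)
3. P is the midpoint of YD ⇒ P = (5/12, 1/6)
through C parallel to UP: direction (5/12, 1/6); meets KD at R = (-5/9, 7/9)
R = K + t·(D−K) with t = 7/3

t = 7/3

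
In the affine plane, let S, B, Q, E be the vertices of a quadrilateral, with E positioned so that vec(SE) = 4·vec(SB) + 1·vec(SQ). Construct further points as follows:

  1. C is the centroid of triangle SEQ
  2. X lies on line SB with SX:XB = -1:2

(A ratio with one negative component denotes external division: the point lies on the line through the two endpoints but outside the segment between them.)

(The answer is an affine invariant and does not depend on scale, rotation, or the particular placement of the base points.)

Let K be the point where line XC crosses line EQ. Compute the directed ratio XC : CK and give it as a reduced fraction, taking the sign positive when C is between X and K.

Work in coordinates with S = (0, 0), B = (1, 0), Q = (0, 1), E = (4, 1).
1. C is the centroid of triangle SEQ ⇒ C = (4/3, 2/3)
2. X lies on line SB with SX:XB = -1:2 ⇒ X = (-1, 0)
line XC meets EQ at K = (5/2, 1)
C = X + t·(K−X) with t = 2/3, so XC:CK = 2/3:1/3

XC:CK = 2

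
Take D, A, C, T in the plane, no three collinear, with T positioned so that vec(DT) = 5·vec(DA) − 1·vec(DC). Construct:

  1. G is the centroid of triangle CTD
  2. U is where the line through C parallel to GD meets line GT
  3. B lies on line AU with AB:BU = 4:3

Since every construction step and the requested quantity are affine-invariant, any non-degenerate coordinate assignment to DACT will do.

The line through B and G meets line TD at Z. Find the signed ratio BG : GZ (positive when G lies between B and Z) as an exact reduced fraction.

BG:GZ = 2/5

Set D = (0, 0), A = (1, 0), C = (0, 1), T = (5, -1); any affine frame gives the same invariant.
1. G is the centroid of triangle CTD ⇒ G = (5/3, 0)
2. U is where the line through C parallel to GD meets line GT ⇒ U = (-5/3, 1)
3. B lies on line AU with AB:BU = 4:3 ⇒ B = (-11/21, 4/7)
line BG meets TD at Z = (50/7, -10/7)
G = B + t·(Z−B) with t = 2/7, so BG:GZ = 2/7:5/7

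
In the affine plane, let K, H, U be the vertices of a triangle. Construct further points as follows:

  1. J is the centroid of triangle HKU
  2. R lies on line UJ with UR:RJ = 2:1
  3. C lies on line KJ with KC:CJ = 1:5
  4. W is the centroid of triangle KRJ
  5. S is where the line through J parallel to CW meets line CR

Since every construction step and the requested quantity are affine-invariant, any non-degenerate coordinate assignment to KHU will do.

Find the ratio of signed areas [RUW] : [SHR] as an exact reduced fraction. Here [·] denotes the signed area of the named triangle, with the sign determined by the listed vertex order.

[RUW]:[SHR] = 8/117

Choose coordinates K = (0, 0), H = (1, 0), U = (0, 1).
1. J is the centroid of triangle HKU ⇒ J = (1/3, 1/3)
2. R lies on line UJ with UR:RJ = 2:1 ⇒ R = (2/9, 5/9)
3. C lies on line KJ with KC:CJ = 1:5 ⇒ C = (1/18, 1/18)
4. W is the centroid of triangle KRJ ⇒ W = (5/27, 8/27)
5. S is where the line through J parallel to CW meets line CR ⇒ S = (-11/72, -41/72)
2·[RUW] = 2/27, 2·[SHR] = 13/12
[RUW]:[SHR] = 2/27:13/12 = 8/117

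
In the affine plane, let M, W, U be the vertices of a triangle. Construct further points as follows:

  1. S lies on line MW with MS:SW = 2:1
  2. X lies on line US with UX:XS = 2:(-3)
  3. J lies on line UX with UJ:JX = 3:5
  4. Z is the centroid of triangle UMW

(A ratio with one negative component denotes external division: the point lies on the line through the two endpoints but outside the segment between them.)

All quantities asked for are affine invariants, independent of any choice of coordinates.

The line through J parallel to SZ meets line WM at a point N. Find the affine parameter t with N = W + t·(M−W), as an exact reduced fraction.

t = -1/4

Set M = (0, 0), W = (1, 0), U = (0, 1); any affine frame gives the same invariant.
1. S lies on line MW with MS:SW = 2:1 ⇒ S = (2/3, 0)
2. X lies on line US with UX:XS = 2:(-3) ⇒ X = (-4/3, 3)
3. J lies on line UX with UJ:JX = 3:5 ⇒ J = (-1/2, 7/4)
4. Z is the centroid of triangle UMW ⇒ Z = (1/3, 1/3)
through J parallel to SZ: direction (-1/3, 1/3); meets WM at N = (5/4, 0)
N = W + t·(M−W) with t = -1/4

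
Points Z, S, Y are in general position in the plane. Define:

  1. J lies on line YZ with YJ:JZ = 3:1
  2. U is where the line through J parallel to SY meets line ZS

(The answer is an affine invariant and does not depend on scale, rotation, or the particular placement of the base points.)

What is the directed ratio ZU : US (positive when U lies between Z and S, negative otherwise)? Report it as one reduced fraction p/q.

ZU:US = 1/3

Work in coordinates with Z = (0, 0), S = (1, 0), Y = (0, 1).
1. J lies on line YZ with YJ:JZ = 3:1 ⇒ J = (0, 1/4)
2. U is where the line through J parallel to SY meets line ZS ⇒ U = (1/4, 0)
U = Z + t·(S−Z) with t = 1/4, so ZU:US = t:(1−t) = 1/4:3/4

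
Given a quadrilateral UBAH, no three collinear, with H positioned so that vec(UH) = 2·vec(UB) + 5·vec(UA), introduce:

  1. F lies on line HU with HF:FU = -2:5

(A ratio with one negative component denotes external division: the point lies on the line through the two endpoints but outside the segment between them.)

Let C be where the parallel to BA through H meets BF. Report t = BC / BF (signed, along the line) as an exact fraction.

Work in coordinates with U = (0, 0), B = (1, 0), A = (0, 1), H = (2, 5).
1. F lies on line HU with HF:FU = -2:5 ⇒ F = (10/3, 25/3)
through H parallel to BA: direction (-1, 1); meets BF at C = (37/16, 75/16)
C = B + t·(F−B) with t = 9/16

t = 9/16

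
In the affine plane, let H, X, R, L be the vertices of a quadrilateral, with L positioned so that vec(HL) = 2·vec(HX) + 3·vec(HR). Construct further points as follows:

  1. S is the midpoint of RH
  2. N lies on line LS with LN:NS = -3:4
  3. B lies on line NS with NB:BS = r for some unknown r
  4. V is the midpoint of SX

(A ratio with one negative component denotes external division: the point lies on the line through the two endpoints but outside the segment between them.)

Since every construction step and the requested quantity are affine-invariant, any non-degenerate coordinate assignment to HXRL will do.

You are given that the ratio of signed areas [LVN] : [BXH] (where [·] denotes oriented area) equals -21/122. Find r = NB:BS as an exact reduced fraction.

Work in coordinates with H = (0, 0), X = (1, 0), R = (0, 1), L = (2, 3).
1. S is the midpoint of RH ⇒ S = (0, 1/2)
2. N lies on line LS with LN:NS = -3:4 ⇒ N = (8, 21/2)
3. With NB:BS = r, write λ = r/(r+1) so B = N + λ·(S−N); B is affine-linear in λ
4. V is the midpoint of SX ⇒ V = (1/2, 1/4)
Every point depending on B is an affine combination of B and λ-independent points, so each such coordinate is linear in λ; the λ² term in each signed area is a multiple of (S−N)×(S−N) = 0, so 2·[LVN] and 2·[BXH] are each linear in λ. Evaluating at λ=0 and λ=1:
  2·[LVN] = 21/4,   2·[BXH] = 10·λ − 21/2
So [LVN]:[BXH] = (21/4) / (10·λ − 21/2). Setting this equal to -21/122:
  21/4 = -21/122·(10·λ − 21/2)  ⇒  λ = -2
Then r = λ/(1−λ) = (-2)/(3) = -2/3. Check: with r = -2/3, B = (24, 61/2) and [LVN]:[BXH] = -21/122 as required.

r = -2/3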